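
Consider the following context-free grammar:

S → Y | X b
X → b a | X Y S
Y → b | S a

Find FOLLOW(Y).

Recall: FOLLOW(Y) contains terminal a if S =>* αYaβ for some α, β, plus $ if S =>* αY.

We compute FOLLOW(Y) using the standard algorithm.
FOLLOW(S) starts with {$}.
FIRST(S) = {b}
FIRST(X) = {b}
FIRST(Y) = {b}
FOLLOW(S) = {$, a, b}
FOLLOW(X) = {b}
FOLLOW(Y) = {$, a, b}
Therefore, FOLLOW(Y) = {$, a, b}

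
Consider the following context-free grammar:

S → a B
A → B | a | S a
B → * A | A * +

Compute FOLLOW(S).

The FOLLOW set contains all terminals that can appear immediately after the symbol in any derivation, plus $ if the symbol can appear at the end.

We compute FOLLOW(S) using the standard algorithm.
FOLLOW(S) starts with {$}.
FIRST(A) = {*, a}
FIRST(B) = {*, a}
FIRST(S) = {a}
FOLLOW(A) = {$, *, a}
FOLLOW(B) = {$, *, a}
FOLLOW(S) = {$, a}
Therefore, FOLLOW(S) = {$, a}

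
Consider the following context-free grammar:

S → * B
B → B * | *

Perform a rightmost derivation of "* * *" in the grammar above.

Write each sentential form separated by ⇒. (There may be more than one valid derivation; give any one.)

S ⇒ * B ⇒ * B * ⇒ * * *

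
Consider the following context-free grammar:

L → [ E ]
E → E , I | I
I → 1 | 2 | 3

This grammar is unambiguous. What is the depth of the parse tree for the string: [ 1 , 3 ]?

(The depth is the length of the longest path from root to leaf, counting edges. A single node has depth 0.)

4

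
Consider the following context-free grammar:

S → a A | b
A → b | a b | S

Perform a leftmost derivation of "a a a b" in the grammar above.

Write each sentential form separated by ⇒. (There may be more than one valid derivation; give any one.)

S ⇒ a A ⇒ a S ⇒ a a A ⇒ a a a b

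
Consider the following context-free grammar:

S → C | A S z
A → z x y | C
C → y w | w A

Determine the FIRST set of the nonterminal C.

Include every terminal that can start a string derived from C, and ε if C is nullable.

We compute FIRST(C) using the standard algorithm.
FIRST(A) = {w, y, z}
FIRST(C) = {w, y}
FIRST(S) = {w, y, z}
Therefore, FIRST(C) = {w, y}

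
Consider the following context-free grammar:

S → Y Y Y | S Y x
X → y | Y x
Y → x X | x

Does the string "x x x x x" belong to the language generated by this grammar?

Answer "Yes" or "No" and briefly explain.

Yes - a valid derivation exists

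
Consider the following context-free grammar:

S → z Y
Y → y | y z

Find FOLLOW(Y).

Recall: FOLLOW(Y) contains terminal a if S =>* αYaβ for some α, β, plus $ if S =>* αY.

We compute FOLLOW(Y) using the standard algorithm.
FOLLOW(S) starts with {$}.
FIRST(S) = {z}
FIRST(Y) = {y}
FOLLOW(S) = {$}
FOLLOW(Y) = {$}
Therefore, FOLLOW(Y) = {$}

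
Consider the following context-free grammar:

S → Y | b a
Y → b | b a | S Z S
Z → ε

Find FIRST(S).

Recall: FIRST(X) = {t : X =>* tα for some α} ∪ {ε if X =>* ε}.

We compute FIRST(S) using the standard algorithm.
FIRST(S) = {b}
FIRST(Y) = {b}
FIRST(Z) = {ε}
Therefore, FIRST(S) = {b}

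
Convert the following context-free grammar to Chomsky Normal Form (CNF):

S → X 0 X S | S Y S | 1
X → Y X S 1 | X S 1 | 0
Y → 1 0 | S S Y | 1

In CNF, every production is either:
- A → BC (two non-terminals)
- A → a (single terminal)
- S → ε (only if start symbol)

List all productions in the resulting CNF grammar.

T0 → 0; S → 1; T1 → 1; X → 0; Y → 1; S → X X0; X0 → T0 X1; X1 → X S; S → S X2; X2 → Y S; X → Y X3; X3 → X X4; X4 → S T1; X → X X5; X5 → S T1; Y → T1 T0; Y → S X6; X6 → S Y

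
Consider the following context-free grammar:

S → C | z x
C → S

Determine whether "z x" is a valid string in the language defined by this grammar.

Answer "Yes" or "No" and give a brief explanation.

Yes - a valid derivation exists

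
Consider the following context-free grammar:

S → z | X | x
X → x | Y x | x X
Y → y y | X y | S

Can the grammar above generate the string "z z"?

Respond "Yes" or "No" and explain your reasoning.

No - no valid derivation exists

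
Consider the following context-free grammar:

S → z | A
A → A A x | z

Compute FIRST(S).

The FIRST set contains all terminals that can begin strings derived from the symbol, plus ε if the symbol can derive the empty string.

We compute FIRST(S) using the standard algorithm.
FIRST(A) = {z}
FIRST(S) = {z}
Therefore, FIRST(S) = {z}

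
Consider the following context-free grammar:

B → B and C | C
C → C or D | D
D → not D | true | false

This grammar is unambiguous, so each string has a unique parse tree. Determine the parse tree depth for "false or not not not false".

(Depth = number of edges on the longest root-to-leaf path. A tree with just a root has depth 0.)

6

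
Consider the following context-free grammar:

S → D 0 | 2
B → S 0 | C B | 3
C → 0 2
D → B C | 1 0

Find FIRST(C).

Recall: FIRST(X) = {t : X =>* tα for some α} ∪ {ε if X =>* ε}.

We compute FIRST(C) using the standard algorithm.
FIRST(B) = {0, 1, 2, 3}
FIRST(C) = {0}
FIRST(D) = {0, 1, 2, 3}
FIRST(S) = {0, 1, 2, 3}
Therefore, FIRST(C) = {0}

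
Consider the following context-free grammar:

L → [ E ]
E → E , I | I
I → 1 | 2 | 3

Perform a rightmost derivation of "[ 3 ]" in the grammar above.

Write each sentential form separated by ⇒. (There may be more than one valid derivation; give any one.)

L ⇒ [ E ] ⇒ [ I ] ⇒ [ 3 ]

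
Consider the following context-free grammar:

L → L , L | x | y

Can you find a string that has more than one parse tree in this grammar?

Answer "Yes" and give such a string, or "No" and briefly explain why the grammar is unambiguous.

Yes - the string 'y , y , x , x' has two distinct parse trees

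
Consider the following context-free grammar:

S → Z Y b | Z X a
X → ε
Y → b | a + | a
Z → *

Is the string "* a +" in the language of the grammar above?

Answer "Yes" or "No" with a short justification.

No - no valid derivation exists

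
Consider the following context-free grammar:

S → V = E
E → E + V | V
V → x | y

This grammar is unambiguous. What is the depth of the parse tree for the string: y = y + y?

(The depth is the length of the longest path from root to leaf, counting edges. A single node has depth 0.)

4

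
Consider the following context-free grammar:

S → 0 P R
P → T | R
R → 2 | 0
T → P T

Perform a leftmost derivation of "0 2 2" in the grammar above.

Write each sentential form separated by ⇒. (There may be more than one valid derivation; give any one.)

S ⇒ 0 P R ⇒ 0 R R ⇒ 0 2 R ⇒ 0 2 2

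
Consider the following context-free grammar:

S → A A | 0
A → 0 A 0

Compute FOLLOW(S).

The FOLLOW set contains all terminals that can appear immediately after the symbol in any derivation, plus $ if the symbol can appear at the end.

We compute FOLLOW(S) using the standard algorithm.
FOLLOW(S) starts with {$}.
FIRST(A) = {0}
FIRST(S) = {0}
FOLLOW(A) = {$, 0}
FOLLOW(S) = {$}
Therefore, FOLLOW(S) = {$}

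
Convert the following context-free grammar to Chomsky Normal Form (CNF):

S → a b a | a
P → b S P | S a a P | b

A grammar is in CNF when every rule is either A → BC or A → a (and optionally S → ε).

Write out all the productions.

TA → a; TB → b; S → a; P → b; S → TA X0; X0 → TB TA; P → TB X1; X1 → S P; P → S X2; X2 → TA X3; X3 → TA P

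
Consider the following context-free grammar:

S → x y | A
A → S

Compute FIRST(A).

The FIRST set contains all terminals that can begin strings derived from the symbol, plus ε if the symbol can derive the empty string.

We compute FIRST(A) using the standard algorithm.
FIRST(A) = {x}
FIRST(S) = {x}
Therefore, FIRST(A) = {x}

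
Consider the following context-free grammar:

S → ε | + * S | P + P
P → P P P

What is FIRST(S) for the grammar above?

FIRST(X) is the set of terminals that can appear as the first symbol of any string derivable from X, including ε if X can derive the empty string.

We compute FIRST(S) using the standard algorithm.
FIRST(P) = {}
FIRST(S) = {+, ε}
Therefore, FIRST(S) = {+, ε}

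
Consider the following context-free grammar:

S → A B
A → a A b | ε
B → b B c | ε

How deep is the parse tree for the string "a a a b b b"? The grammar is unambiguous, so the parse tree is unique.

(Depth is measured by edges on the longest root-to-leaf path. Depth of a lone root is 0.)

5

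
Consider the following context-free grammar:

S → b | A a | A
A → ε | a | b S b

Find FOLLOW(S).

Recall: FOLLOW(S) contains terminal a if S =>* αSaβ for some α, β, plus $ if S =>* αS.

We compute FOLLOW(S) using the standard algorithm.
FOLLOW(S) starts with {$}.
FIRST(A) = {a, b, ε}
FIRST(S) = {a, b, ε}
FOLLOW(A) = {$, a, b}
FOLLOW(S) = {$, b}
Therefore, FOLLOW(S) = {$, b}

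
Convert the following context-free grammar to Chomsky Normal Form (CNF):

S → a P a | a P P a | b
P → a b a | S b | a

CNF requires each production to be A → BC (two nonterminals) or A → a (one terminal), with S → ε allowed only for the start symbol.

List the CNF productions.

TA → a; S → b; TB → b; P → a; S → TA X0; X0 → P TA; S → TA X1; X1 → P X2; X2 → P TA; P → TA X3; X3 → TB TA; P → S TB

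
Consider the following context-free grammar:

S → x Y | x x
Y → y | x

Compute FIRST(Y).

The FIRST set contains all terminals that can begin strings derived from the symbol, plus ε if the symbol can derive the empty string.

We compute FIRST(Y) using the standard algorithm.
FIRST(S) = {x}
FIRST(Y) = {x, y}
Therefore, FIRST(Y) = {x, y}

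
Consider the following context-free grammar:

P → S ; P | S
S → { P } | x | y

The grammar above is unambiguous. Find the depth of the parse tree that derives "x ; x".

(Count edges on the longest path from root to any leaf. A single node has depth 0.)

3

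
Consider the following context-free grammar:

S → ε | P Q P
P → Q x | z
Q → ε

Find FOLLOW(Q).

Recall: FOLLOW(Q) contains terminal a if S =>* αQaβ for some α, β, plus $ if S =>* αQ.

We compute FOLLOW(Q) using the standard algorithm.
FOLLOW(S) starts with {$}.
FIRST(P) = {x, z}
FIRST(Q) = {ε}
FIRST(S) = {x, z, ε}
FOLLOW(P) = {$, x, z}
FOLLOW(Q) = {x, z}
FOLLOW(S) = {$}
Therefore, FOLLOW(Q) = {x, z}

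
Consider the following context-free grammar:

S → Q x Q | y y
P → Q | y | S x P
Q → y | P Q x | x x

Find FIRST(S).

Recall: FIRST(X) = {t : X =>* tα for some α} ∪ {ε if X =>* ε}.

We compute FIRST(S) using the standard algorithm.
FIRST(P) = {x, y}
FIRST(Q) = {x, y}
FIRST(S) = {x, y}
Therefore, FIRST(S) = {x, y}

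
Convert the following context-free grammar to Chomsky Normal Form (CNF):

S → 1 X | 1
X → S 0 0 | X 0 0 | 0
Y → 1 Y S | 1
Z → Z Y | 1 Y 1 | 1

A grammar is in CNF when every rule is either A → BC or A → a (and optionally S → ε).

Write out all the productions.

T1 → 1; S → 1; T0 → 0; X → 0; Y → 1; Z → 1; S → T1 X; X → S X0; X0 → T0 T0; X → X X1; X1 → T0 T0; Y → T1 X2; X2 → Y S; Z → Z Y; Z → T1 X3; X3 → Y T1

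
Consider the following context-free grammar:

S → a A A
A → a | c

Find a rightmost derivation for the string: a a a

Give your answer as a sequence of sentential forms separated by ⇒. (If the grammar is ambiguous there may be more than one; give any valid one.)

S ⇒ a A A ⇒ a A a ⇒ a a a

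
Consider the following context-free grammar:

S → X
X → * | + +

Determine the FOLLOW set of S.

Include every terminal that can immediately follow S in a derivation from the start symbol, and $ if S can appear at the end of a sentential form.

We compute FOLLOW(S) using the standard algorithm.
FOLLOW(S) starts with {$}.
FIRST(S) = {*, +}
FIRST(X) = {*, +}
FOLLOW(S) = {$}
FOLLOW(X) = {$}
Therefore, FOLLOW(S) = {$}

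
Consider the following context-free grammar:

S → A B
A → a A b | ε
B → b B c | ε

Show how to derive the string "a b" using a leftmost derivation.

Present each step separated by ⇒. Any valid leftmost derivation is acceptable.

S ⇒ A B ⇒ a A b B ⇒ a b B ⇒ a b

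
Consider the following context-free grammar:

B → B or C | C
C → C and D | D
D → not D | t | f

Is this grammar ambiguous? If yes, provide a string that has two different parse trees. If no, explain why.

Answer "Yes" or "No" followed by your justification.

No - the grammar is unambiguous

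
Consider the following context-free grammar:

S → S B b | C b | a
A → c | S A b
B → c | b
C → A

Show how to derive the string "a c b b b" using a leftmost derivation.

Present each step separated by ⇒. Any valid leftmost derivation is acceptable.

S ⇒ S B b ⇒ S B b B b ⇒ a B b B b ⇒ a c b B b ⇒ a c b b b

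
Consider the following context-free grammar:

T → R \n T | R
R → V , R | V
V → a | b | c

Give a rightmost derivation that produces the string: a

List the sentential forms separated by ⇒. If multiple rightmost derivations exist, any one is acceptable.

T ⇒ R ⇒ V ⇒ a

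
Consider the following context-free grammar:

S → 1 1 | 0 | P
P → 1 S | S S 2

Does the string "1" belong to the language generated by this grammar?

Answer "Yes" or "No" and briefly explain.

No - no valid derivation exists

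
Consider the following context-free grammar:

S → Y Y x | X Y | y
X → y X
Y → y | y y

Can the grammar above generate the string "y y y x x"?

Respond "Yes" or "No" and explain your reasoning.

No - no valid derivation exists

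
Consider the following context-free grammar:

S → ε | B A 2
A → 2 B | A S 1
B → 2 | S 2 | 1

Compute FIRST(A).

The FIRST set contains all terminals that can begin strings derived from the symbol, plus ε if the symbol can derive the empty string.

We compute FIRST(A) using the standard algorithm.
FIRST(A) = {2}
FIRST(B) = {1, 2}
FIRST(S) = {1, 2, ε}
Therefore, FIRST(A) = {2}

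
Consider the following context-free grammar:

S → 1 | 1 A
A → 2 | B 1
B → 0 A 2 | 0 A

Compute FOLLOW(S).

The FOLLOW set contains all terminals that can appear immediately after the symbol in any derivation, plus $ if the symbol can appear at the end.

We compute FOLLOW(S) using the standard algorithm.
FOLLOW(S) starts with {$}.
FIRST(A) = {0, 2}
FIRST(B) = {0}
FIRST(S) = {1}
FOLLOW(A) = {$, 1, 2}
FOLLOW(B) = {1}
FOLLOW(S) = {$}
Therefore, FOLLOW(S) = {$}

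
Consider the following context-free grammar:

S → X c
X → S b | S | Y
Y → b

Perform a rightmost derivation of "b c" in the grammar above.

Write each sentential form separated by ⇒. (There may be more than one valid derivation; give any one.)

S ⇒ X c ⇒ Y c ⇒ b c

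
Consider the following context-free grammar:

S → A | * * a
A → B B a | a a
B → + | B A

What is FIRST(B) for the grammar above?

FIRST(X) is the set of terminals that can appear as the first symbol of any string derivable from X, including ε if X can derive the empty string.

We compute FIRST(B) using the standard algorithm.
FIRST(A) = {+, a}
FIRST(B) = {+}
FIRST(S) = {*, +, a}
Therefore, FIRST(B) = {+}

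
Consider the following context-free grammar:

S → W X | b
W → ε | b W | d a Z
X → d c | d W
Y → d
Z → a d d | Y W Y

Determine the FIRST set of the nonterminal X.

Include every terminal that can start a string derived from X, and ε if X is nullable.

We compute FIRST(X) using the standard algorithm.
FIRST(S) = {b, d}
FIRST(W) = {b, d, ε}
FIRST(X) = {d}
FIRST(Y) = {d}
FIRST(Z) = {a, d}
Therefore, FIRST(X) = {d}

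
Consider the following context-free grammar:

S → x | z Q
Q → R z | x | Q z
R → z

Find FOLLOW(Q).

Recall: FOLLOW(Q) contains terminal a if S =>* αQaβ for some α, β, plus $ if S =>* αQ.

We compute FOLLOW(Q) using the standard algorithm.
FOLLOW(S) starts with {$}.
FIRST(Q) = {x, z}
FIRST(R) = {z}
FIRST(S) = {x, z}
FOLLOW(Q) = {$, z}
FOLLOW(R) = {z}
FOLLOW(S) = {$}
Therefore, FOLLOW(Q) = {$, z}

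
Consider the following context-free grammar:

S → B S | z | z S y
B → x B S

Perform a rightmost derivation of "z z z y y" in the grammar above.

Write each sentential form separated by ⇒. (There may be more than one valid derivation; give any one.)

S ⇒ z S y ⇒ z z S y y ⇒ z z z y y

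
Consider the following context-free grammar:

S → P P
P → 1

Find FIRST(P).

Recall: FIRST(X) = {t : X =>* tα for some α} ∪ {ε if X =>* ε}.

We compute FIRST(P) using the standard algorithm.
FIRST(P) = {1}
FIRST(S) = {1}
Therefore, FIRST(P) = {1}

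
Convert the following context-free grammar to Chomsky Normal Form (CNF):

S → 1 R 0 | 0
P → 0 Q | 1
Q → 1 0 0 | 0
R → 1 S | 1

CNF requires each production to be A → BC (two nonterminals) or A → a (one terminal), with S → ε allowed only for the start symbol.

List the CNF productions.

T1 → 1; T0 → 0; S → 0; P → 1; Q → 0; R → 1; S → T1 X0; X0 → R T0; P → T0 Q; Q → T1 X1; X1 → T0 T0; R → T1 S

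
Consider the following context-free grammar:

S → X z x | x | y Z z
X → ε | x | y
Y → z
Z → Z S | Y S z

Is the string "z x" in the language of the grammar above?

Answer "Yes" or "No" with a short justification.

Yes - a valid derivation exists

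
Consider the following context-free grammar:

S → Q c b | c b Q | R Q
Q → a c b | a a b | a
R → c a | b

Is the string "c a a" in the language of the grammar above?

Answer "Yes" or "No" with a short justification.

Yes - a valid derivation exists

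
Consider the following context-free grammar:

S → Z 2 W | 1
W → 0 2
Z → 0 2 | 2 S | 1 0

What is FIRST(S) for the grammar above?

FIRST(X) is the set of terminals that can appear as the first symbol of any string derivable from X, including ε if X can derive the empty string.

We compute FIRST(S) using the standard algorithm.
FIRST(S) = {0, 1, 2}
FIRST(W) = {0}
FIRST(Z) = {0, 1, 2}
Therefore, FIRST(S) = {0, 1, 2}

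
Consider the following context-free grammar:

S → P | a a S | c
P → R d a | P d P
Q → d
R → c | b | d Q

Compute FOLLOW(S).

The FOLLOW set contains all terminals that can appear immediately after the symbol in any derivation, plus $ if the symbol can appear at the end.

We compute FOLLOW(S) using the standard algorithm.
FOLLOW(S) starts with {$}.
FIRST(P) = {b, c, d}
FIRST(Q) = {d}
FIRST(R) = {b, c, d}
FIRST(S) = {a, b, c, d}
FOLLOW(P) = {$, d}
FOLLOW(Q) = {d}
FOLLOW(R) = {d}
FOLLOW(S) = {$}
Therefore, FOLLOW(S) = {$}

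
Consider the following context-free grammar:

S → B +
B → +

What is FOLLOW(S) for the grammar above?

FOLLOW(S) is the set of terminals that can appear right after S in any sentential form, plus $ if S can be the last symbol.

We compute FOLLOW(S) using the standard algorithm.
FOLLOW(S) starts with {$}.
FIRST(B) = {+}
FIRST(S) = {+}
FOLLOW(B) = {+}
FOLLOW(S) = {$}
Therefore, FOLLOW(S) = {$}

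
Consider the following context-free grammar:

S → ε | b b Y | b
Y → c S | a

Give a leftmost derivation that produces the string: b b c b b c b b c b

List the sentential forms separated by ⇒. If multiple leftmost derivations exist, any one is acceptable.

S ⇒ b b Y ⇒ b b c S ⇒ b b c b b Y ⇒ b b c b b c S ⇒ b b c b b c b b Y ⇒ b b c b b c b b c S ⇒ b b c b b c b b c b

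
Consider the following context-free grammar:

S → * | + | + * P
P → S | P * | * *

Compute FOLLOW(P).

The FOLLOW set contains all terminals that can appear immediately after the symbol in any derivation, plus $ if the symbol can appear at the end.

We compute FOLLOW(P) using the standard algorithm.
FOLLOW(S) starts with {$}.
FIRST(P) = {*, +}
FIRST(S) = {*, +}
FOLLOW(P) = {$, *}
FOLLOW(S) = {$, *}
Therefore, FOLLOW(P) = {$, *}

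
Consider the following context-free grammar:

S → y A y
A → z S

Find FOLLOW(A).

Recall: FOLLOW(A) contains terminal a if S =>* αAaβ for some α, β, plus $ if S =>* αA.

We compute FOLLOW(A) using the standard algorithm.
FOLLOW(S) starts with {$}.
FIRST(A) = {z}
FIRST(S) = {y}
FOLLOW(A) = {y}
FOLLOW(S) = {$, y}
Therefore, FOLLOW(A) = {y}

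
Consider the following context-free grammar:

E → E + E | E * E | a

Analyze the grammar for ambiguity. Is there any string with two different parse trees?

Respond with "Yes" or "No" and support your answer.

Yes - the string 'a + a + a * a + a * a' has two distinct parse trees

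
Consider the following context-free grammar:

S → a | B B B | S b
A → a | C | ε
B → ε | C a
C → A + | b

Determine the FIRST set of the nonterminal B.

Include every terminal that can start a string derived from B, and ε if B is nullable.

We compute FIRST(B) using the standard algorithm.
FIRST(A) = {+, a, b, ε}
FIRST(B) = {+, a, b, ε}
FIRST(C) = {+, a, b}
FIRST(S) = {+, a, b, ε}
Therefore, FIRST(B) = {+, a, b, ε}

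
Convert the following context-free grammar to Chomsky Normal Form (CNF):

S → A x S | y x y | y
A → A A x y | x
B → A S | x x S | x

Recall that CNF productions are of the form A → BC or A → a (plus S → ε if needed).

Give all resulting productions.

TX → x; TY → y; S → y; A → x; B → x; S → A X0; X0 → TX S; S → TY X1; X1 → TX TY; A → A X2; X2 → A X3; X3 → TX TY; B → A S; B → TX X4; X4 → TX S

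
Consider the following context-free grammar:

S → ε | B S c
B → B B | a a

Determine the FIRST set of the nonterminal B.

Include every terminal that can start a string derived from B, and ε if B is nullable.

We compute FIRST(B) using the standard algorithm.
FIRST(B) = {a}
FIRST(S) = {a, ε}
Therefore, FIRST(B) = {a}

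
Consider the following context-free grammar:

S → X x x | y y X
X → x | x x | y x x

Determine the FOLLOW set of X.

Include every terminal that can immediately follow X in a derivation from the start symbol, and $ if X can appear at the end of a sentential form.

We compute FOLLOW(X) using the standard algorithm.
FOLLOW(S) starts with {$}.
FIRST(S) = {x, y}
FIRST(X) = {x, y}
FOLLOW(S) = {$}
FOLLOW(X) = {$, x}
Therefore, FOLLOW(X) = {$, x}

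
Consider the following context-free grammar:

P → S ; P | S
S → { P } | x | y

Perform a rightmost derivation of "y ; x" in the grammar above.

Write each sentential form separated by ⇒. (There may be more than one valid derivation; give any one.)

P ⇒ S ; P ⇒ S ; S ⇒ S ; x ⇒ y ; x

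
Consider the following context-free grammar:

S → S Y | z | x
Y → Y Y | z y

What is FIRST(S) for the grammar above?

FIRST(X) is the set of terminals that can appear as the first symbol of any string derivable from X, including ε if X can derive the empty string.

We compute FIRST(S) using the standard algorithm.
FIRST(S) = {x, z}
FIRST(Y) = {z}
Therefore, FIRST(S) = {x, z}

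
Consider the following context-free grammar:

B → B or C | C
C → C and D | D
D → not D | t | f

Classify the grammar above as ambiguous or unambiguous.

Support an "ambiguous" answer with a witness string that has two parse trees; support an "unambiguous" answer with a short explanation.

Unambiguous - every string in the language has a unique parse tree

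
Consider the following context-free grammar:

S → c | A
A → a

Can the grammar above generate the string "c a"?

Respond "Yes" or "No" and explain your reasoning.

No - no valid derivation exists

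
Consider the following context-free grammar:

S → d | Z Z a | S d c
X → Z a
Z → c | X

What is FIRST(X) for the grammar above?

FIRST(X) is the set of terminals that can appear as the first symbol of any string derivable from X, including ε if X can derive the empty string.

We compute FIRST(X) using the standard algorithm.
FIRST(S) = {c, d}
FIRST(X) = {c}
FIRST(Z) = {c}
Therefore, FIRST(X) = {c}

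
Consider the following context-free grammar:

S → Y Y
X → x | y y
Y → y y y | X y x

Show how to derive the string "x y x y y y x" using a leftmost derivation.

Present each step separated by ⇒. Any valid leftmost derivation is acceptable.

S ⇒ Y Y ⇒ X y x Y ⇒ x y x Y ⇒ x y x X y x ⇒ x y x y y y x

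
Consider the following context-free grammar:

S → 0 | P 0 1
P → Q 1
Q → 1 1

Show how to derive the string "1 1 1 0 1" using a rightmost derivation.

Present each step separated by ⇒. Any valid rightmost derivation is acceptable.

S ⇒ P 0 1 ⇒ Q 1 0 1 ⇒ 1 1 1 0 1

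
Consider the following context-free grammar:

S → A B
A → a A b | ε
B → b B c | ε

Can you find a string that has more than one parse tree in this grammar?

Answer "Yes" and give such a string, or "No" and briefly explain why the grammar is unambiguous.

No - the grammar is unambiguous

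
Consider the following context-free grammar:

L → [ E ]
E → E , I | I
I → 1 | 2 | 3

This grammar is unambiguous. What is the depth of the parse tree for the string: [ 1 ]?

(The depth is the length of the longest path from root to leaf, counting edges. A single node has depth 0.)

3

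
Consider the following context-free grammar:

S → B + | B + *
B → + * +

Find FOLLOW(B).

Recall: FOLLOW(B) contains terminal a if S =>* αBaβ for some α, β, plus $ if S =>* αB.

We compute FOLLOW(B) using the standard algorithm.
FOLLOW(S) starts with {$}.
FIRST(B) = {+}
FIRST(S) = {+}
FOLLOW(B) = {+}
FOLLOW(S) = {$}
Therefore, FOLLOW(B) = {+}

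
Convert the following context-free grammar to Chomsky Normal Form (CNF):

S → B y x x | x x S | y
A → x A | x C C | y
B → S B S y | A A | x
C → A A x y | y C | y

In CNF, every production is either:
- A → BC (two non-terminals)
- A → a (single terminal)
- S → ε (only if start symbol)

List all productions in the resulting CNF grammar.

TY → y; TX → x; S → y; A → y; B → x; C → y; S → B X0; X0 → TY X1; X1 → TX TX; S → TX X2; X2 → TX S; A → TX A; A → TX X3; X3 → C C; B → S X4; X4 → B X5; X5 → S TY; B → A A; C → A X6; X6 → A X7; X7 → TX TY; C → TY C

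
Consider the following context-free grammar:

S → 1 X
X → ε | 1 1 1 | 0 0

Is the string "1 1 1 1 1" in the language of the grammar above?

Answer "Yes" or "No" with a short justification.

No - no valid derivation exists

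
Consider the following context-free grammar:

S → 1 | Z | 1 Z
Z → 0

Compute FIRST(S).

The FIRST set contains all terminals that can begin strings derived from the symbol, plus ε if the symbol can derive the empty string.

We compute FIRST(S) using the standard algorithm.
FIRST(S) = {0, 1}
FIRST(Z) = {0}
Therefore, FIRST(S) = {0, 1}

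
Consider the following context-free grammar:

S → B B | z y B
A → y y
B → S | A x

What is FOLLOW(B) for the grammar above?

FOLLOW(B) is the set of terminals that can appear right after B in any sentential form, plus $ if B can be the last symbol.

We compute FOLLOW(B) using the standard algorithm.
FOLLOW(S) starts with {$}.
FIRST(A) = {y}
FIRST(B) = {y, z}
FIRST(S) = {y, z}
FOLLOW(A) = {x}
FOLLOW(B) = {$, y, z}
FOLLOW(S) = {$, y, z}
Therefore, FOLLOW(B) = {$, y, z}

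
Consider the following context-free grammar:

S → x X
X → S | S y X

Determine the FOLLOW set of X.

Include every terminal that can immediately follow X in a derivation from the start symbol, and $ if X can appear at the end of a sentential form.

We compute FOLLOW(X) using the standard algorithm.
FOLLOW(S) starts with {$}.
FIRST(S) = {x}
FIRST(X) = {x}
FOLLOW(S) = {$, y}
FOLLOW(X) = {$, y}
Therefore, FOLLOW(X) = {$, y}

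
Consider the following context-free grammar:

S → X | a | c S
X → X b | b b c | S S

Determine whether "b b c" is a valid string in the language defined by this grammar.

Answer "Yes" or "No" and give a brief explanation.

Yes - a valid derivation exists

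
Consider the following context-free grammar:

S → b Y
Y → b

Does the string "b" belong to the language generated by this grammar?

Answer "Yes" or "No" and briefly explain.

No - no valid derivation exists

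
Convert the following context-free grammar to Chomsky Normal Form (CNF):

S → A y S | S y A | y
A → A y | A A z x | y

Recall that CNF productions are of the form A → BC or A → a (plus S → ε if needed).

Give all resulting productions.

TY → y; S → y; TZ → z; TX → x; A → y; S → A X0; X0 → TY S; S → S X1; X1 → TY A; A → A TY; A → A X2; X2 → A X3; X3 → TZ TX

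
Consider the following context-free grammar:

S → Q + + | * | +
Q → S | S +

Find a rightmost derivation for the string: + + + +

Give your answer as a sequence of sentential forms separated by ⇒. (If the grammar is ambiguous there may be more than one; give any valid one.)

S ⇒ Q + + ⇒ S + + + ⇒ + + + +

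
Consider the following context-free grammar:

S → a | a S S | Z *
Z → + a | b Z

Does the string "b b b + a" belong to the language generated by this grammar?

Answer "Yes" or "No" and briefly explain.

No - no valid derivation exists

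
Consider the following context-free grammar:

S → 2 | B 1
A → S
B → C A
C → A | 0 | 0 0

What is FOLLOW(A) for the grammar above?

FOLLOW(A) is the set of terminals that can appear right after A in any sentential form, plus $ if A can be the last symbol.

We compute FOLLOW(A) using the standard algorithm.
FOLLOW(S) starts with {$}.
FIRST(A) = {0, 2}
FIRST(B) = {0, 2}
FIRST(C) = {0, 2}
FIRST(S) = {0, 2}
FOLLOW(A) = {0, 1, 2}
FOLLOW(B) = {1}
FOLLOW(C) = {0, 2}
FOLLOW(S) = {$, 0, 1, 2}
Therefore, FOLLOW(A) = {0, 1, 2}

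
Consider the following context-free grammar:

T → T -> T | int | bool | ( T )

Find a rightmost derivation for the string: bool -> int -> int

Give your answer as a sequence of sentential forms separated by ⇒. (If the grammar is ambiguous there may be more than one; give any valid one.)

T ⇒ T -> T ⇒ T -> T -> T ⇒ T -> T -> int ⇒ T -> int -> int ⇒ bool -> int -> int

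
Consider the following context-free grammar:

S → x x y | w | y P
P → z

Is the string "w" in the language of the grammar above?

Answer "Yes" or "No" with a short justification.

Yes - a valid derivation exists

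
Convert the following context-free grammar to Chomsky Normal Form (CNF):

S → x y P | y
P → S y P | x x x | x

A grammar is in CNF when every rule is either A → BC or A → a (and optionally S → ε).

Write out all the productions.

TX → x; TY → y; S → y; P → x; S → TX X0; X0 → TY P; P → S X1; X1 → TY P; P → TX X2; X2 → TX TX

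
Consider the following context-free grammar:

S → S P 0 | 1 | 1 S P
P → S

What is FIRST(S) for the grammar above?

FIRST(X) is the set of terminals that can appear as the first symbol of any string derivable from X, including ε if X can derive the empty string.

We compute FIRST(S) using the standard algorithm.
FIRST(P) = {1}
FIRST(S) = {1}
Therefore, FIRST(S) = {1}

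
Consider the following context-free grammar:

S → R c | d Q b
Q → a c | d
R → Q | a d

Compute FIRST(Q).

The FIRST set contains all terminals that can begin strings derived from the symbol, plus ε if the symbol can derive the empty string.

We compute FIRST(Q) using the standard algorithm.
FIRST(Q) = {a, d}
FIRST(R) = {a, d}
FIRST(S) = {a, d}
Therefore, FIRST(Q) = {a, d}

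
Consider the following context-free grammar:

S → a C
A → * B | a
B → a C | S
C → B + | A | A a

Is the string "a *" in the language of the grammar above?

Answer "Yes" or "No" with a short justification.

No - no valid derivation exists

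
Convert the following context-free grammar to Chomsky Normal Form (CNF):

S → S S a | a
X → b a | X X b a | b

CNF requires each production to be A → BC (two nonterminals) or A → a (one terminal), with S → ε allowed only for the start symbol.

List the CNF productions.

TA → a; S → a; TB → b; X → b; S → S X0; X0 → S TA; X → TB TA; X → X X1; X1 → X X2; X2 → TB TA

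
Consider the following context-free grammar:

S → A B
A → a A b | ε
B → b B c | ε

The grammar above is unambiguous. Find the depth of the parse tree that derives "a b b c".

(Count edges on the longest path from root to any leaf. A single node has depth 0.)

3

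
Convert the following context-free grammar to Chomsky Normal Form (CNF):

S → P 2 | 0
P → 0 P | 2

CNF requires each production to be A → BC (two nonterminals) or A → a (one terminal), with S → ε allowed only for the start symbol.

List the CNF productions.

T2 → 2; S → 0; T0 → 0; P → 2; S → P T2; P → T0 P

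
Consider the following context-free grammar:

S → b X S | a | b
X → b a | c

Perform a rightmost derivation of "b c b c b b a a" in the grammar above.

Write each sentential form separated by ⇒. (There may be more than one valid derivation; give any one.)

S ⇒ b X S ⇒ b X b X S ⇒ b X b X b X S ⇒ b X b X b X a ⇒ b X b X b b a a ⇒ b X b c b b a a ⇒ b c b c b b a a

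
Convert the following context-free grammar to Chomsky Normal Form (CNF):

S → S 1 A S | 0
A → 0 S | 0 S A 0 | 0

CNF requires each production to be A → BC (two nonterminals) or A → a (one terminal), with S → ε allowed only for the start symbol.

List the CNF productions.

T1 → 1; S → 0; T0 → 0; A → 0; S → S X0; X0 → T1 X1; X1 → A S; A → T0 S; A → T0 X2; X2 → S X3; X3 → A T0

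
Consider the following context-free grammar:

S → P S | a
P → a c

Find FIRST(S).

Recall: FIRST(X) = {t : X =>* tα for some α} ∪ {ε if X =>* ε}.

We compute FIRST(S) using the standard algorithm.
FIRST(P) = {a}
FIRST(S) = {a}
Therefore, FIRST(S) = {a}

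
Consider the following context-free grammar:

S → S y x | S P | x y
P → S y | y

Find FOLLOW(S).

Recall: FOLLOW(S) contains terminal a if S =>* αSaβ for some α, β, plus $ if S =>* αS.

We compute FOLLOW(S) using the standard algorithm.
FOLLOW(S) starts with {$}.
FIRST(P) = {x, y}
FIRST(S) = {x}
FOLLOW(P) = {$, x, y}
FOLLOW(S) = {$, x, y}
Therefore, FOLLOW(S) = {$, x, y}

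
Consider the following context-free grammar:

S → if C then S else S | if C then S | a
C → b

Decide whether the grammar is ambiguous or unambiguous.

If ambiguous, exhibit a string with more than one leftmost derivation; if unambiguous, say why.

Ambiguous - the string 'if b then a else if b then if b then a else a' has two distinct leftmost derivations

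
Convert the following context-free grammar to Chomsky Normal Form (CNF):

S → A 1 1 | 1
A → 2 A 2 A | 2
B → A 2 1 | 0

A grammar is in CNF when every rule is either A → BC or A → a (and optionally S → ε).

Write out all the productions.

T1 → 1; S → 1; T2 → 2; A → 2; B → 0; S → A X0; X0 → T1 T1; A → T2 X1; X1 → A X2; X2 → T2 A; B → A X3; X3 → T2 T1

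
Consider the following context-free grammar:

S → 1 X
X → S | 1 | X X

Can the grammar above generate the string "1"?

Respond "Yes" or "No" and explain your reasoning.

No - no valid derivation exists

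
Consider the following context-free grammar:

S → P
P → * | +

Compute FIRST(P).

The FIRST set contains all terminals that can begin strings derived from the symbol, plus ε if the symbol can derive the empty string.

We compute FIRST(P) using the standard algorithm.
FIRST(P) = {*, +}
FIRST(S) = {*, +}
Therefore, FIRST(P) = {*, +}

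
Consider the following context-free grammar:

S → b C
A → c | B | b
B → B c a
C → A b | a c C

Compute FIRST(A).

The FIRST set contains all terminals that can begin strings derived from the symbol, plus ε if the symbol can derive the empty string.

We compute FIRST(A) using the standard algorithm.
FIRST(A) = {b, c}
FIRST(B) = {}
FIRST(C) = {a, b, c}
FIRST(S) = {b}
Therefore, FIRST(A) = {b, c}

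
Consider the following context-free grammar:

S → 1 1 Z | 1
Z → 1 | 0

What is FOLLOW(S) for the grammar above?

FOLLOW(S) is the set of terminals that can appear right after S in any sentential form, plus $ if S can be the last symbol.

We compute FOLLOW(S) using the standard algorithm.
FOLLOW(S) starts with {$}.
FIRST(S) = {1}
FIRST(Z) = {0, 1}
FOLLOW(S) = {$}
FOLLOW(Z) = {$}
Therefore, FOLLOW(S) = {$}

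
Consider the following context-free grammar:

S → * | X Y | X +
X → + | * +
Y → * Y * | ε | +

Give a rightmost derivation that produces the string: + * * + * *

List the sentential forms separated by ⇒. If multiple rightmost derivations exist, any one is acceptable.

S ⇒ X Y ⇒ X * Y * ⇒ X * * Y * * ⇒ X * * + * * ⇒ + * * + * *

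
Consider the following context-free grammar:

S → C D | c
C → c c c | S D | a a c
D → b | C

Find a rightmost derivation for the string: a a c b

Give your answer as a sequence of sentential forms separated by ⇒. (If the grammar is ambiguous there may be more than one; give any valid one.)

S ⇒ C D ⇒ C b ⇒ a a c b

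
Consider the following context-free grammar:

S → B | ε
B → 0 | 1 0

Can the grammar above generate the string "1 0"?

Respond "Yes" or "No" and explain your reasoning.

Yes - a valid derivation exists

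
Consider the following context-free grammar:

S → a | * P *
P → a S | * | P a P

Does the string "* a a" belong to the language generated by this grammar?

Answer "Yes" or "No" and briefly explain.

No - no valid derivation exists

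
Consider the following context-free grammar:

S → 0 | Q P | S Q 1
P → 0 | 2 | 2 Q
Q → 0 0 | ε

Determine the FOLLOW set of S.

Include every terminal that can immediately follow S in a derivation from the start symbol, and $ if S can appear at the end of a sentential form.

We compute FOLLOW(S) using the standard algorithm.
FOLLOW(S) starts with {$}.
FIRST(P) = {0, 2}
FIRST(Q) = {0, ε}
FIRST(S) = {0, 2}
FOLLOW(P) = {$, 0, 1}
FOLLOW(Q) = {$, 0, 1, 2}
FOLLOW(S) = {$, 0, 1}
Therefore, FOLLOW(S) = {$, 0, 1}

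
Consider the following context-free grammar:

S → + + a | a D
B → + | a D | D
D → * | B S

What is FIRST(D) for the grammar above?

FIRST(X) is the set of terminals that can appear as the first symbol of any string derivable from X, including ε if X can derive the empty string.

We compute FIRST(D) using the standard algorithm.
FIRST(B) = {*, +, a}
FIRST(D) = {*, +, a}
FIRST(S) = {+, a}
Therefore, FIRST(D) = {*, +, a}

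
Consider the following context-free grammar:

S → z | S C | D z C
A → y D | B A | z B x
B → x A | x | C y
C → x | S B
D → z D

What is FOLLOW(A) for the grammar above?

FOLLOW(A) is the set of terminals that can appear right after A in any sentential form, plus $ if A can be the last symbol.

We compute FOLLOW(A) using the standard algorithm.
FOLLOW(S) starts with {$}.
FIRST(A) = {x, y, z}
FIRST(B) = {x, z}
FIRST(C) = {x, z}
FIRST(D) = {z}
FIRST(S) = {z}
FOLLOW(A) = {$, x, y, z}
FOLLOW(B) = {$, x, y, z}
FOLLOW(C) = {$, x, y, z}
FOLLOW(D) = {$, x, y, z}
FOLLOW(S) = {$, x, z}
Therefore, FOLLOW(A) = {$, x, y, z}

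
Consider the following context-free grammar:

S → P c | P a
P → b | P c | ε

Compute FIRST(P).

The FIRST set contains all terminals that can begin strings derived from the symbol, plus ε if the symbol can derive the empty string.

We compute FIRST(P) using the standard algorithm.
FIRST(P) = {b, c, ε}
FIRST(S) = {a, b, c}
Therefore, FIRST(P) = {b, c, ε}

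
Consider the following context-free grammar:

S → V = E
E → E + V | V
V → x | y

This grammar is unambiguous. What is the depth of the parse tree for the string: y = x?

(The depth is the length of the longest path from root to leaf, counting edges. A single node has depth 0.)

3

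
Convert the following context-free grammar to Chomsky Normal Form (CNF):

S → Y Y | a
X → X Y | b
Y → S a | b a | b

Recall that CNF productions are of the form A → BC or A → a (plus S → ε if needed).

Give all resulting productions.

S → a; X → b; TA → a; TB → b; Y → b; S → Y Y; X → X Y; Y → S TA; Y → TB TA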